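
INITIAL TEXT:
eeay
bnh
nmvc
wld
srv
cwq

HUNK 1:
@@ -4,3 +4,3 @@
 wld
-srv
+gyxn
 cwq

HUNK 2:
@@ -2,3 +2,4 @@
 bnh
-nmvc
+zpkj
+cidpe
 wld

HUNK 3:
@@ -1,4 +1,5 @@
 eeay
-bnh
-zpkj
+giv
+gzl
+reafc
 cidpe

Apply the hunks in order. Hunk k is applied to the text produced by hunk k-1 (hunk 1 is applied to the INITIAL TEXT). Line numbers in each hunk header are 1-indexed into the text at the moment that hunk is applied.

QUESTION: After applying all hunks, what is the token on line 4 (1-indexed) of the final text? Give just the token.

Hunk 1: at line 4 remove [srv] add [gyxn] -> 6 lines: eeay bnh nmvc wld gyxn cwq
Hunk 2: at line 2 remove [nmvc] add [zpkj,cidpe] -> 7 lines: eeay bnh zpkj cidpe wld gyxn cwq
Hunk 3: at line 1 remove [bnh,zpkj] add [giv,gzl,reafc] -> 8 lines: eeay giv gzl reafc cidpe wld gyxn cwq
Final line 4: reafc

Answer: reafc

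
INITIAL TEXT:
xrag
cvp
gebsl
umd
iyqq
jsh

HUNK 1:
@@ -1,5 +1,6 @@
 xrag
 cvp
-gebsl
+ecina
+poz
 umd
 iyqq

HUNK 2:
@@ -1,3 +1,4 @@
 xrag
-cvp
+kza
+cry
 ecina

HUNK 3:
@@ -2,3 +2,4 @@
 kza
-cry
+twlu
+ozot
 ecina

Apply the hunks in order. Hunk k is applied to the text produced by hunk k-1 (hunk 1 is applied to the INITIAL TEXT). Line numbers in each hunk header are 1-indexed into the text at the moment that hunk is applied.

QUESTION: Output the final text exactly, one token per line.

Answer: xrag
kza
twlu
ozot
ecina
poz
umd
iyqq
jsh

Derivation:
Hunk 1: at line 1 remove [gebsl] add [ecina,poz] -> 7 lines: xrag cvp ecina poz umd iyqq jsh
Hunk 2: at line 1 remove [cvp] add [kza,cry] -> 8 lines: xrag kza cry ecina poz umd iyqq jsh
Hunk 3: at line 2 remove [cry] add [twlu,ozot] -> 9 lines: xrag kza twlu ozot ecina poz umd iyqq jsh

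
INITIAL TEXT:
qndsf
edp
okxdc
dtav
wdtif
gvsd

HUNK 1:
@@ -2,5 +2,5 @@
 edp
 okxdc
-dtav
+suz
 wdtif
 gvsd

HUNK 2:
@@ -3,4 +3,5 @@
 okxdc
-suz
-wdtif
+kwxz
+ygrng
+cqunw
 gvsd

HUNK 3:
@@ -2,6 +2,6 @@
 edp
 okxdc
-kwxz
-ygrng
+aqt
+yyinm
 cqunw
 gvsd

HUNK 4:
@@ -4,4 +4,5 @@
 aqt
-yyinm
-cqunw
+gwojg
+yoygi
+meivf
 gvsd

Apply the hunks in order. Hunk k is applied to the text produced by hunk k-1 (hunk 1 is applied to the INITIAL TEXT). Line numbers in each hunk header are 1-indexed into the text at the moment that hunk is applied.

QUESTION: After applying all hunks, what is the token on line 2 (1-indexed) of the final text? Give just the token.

Answer: edp

Derivation:
Hunk 1: at line 2 remove [dtav] add [suz] -> 6 lines: qndsf edp okxdc suz wdtif gvsd
Hunk 2: at line 3 remove [suz,wdtif] add [kwxz,ygrng,cqunw] -> 7 lines: qndsf edp okxdc kwxz ygrng cqunw gvsd
Hunk 3: at line 2 remove [kwxz,ygrng] add [aqt,yyinm] -> 7 lines: qndsf edp okxdc aqt yyinm cqunw gvsd
Hunk 4: at line 4 remove [yyinm,cqunw] add [gwojg,yoygi,meivf] -> 8 lines: qndsf edp okxdc aqt gwojg yoygi meivf gvsd
Final line 2: edp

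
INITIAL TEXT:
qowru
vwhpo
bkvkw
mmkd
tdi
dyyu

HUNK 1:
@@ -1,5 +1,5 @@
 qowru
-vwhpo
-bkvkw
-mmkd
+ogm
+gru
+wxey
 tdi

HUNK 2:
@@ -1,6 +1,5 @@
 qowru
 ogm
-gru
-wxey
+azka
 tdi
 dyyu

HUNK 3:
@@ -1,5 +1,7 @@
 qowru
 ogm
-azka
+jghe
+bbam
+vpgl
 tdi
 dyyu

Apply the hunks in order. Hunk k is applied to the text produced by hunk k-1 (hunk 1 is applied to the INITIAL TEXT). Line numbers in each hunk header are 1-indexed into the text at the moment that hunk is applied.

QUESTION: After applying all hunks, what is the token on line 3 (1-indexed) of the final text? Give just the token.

Hunk 1: at line 1 remove [vwhpo,bkvkw,mmkd] add [ogm,gru,wxey] -> 6 lines: qowru ogm gru wxey tdi dyyu
Hunk 2: at line 1 remove [gru,wxey] add [azka] -> 5 lines: qowru ogm azka tdi dyyu
Hunk 3: at line 1 remove [azka] add [jghe,bbam,vpgl] -> 7 lines: qowru ogm jghe bbam vpgl tdi dyyu
Final line 3: jghe

Answer: jghe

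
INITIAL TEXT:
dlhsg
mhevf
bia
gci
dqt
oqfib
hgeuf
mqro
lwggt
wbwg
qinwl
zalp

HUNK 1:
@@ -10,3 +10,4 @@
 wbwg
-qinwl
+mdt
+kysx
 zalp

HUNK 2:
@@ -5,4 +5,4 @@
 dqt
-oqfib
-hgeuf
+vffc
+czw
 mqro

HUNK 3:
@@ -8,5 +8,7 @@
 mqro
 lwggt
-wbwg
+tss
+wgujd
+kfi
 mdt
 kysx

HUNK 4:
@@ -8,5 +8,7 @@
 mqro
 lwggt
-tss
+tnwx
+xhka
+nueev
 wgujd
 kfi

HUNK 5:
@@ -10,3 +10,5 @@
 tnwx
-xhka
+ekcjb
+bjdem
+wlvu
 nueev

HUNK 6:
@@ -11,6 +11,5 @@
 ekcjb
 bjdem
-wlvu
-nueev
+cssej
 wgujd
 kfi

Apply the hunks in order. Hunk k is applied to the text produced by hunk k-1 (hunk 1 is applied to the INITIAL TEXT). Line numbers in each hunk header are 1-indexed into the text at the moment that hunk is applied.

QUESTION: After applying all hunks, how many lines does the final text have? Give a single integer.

Answer: 18

Derivation:
Hunk 1: at line 10 remove [qinwl] add [mdt,kysx] -> 13 lines: dlhsg mhevf bia gci dqt oqfib hgeuf mqro lwggt wbwg mdt kysx zalp
Hunk 2: at line 5 remove [oqfib,hgeuf] add [vffc,czw] -> 13 lines: dlhsg mhevf bia gci dqt vffc czw mqro lwggt wbwg mdt kysx zalp
Hunk 3: at line 8 remove [wbwg] add [tss,wgujd,kfi] -> 15 lines: dlhsg mhevf bia gci dqt vffc czw mqro lwggt tss wgujd kfi mdt kysx zalp
Hunk 4: at line 8 remove [tss] add [tnwx,xhka,nueev] -> 17 lines: dlhsg mhevf bia gci dqt vffc czw mqro lwggt tnwx xhka nueev wgujd kfi mdt kysx zalp
Hunk 5: at line 10 remove [xhka] add [ekcjb,bjdem,wlvu] -> 19 lines: dlhsg mhevf bia gci dqt vffc czw mqro lwggt tnwx ekcjb bjdem wlvu nueev wgujd kfi mdt kysx zalp
Hunk 6: at line 11 remove [wlvu,nueev] add [cssej] -> 18 lines: dlhsg mhevf bia gci dqt vffc czw mqro lwggt tnwx ekcjb bjdem cssej wgujd kfi mdt kysx zalp
Final line count: 18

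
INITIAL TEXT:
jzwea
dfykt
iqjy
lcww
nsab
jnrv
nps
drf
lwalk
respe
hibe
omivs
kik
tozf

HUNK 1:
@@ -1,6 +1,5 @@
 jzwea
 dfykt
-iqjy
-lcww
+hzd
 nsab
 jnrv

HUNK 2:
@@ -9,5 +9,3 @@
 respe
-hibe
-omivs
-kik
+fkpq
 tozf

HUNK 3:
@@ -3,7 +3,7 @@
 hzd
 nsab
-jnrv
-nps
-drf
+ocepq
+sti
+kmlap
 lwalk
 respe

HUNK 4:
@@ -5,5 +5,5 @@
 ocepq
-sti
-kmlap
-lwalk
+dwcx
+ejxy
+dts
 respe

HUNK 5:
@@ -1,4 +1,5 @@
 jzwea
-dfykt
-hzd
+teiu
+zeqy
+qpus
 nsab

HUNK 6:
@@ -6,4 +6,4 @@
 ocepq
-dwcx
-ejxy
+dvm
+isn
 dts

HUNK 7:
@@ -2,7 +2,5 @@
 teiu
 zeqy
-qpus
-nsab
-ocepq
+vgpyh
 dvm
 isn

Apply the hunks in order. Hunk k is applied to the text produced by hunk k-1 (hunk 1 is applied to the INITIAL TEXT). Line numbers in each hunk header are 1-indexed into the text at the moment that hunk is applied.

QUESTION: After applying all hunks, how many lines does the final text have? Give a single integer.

Hunk 1: at line 1 remove [iqjy,lcww] add [hzd] -> 13 lines: jzwea dfykt hzd nsab jnrv nps drf lwalk respe hibe omivs kik tozf
Hunk 2: at line 9 remove [hibe,omivs,kik] add [fkpq] -> 11 lines: jzwea dfykt hzd nsab jnrv nps drf lwalk respe fkpq tozf
Hunk 3: at line 3 remove [jnrv,nps,drf] add [ocepq,sti,kmlap] -> 11 lines: jzwea dfykt hzd nsab ocepq sti kmlap lwalk respe fkpq tozf
Hunk 4: at line 5 remove [sti,kmlap,lwalk] add [dwcx,ejxy,dts] -> 11 lines: jzwea dfykt hzd nsab ocepq dwcx ejxy dts respe fkpq tozf
Hunk 5: at line 1 remove [dfykt,hzd] add [teiu,zeqy,qpus] -> 12 lines: jzwea teiu zeqy qpus nsab ocepq dwcx ejxy dts respe fkpq tozf
Hunk 6: at line 6 remove [dwcx,ejxy] add [dvm,isn] -> 12 lines: jzwea teiu zeqy qpus nsab ocepq dvm isn dts respe fkpq tozf
Hunk 7: at line 2 remove [qpus,nsab,ocepq] add [vgpyh] -> 10 lines: jzwea teiu zeqy vgpyh dvm isn dts respe fkpq tozf
Final line count: 10

Answer: 10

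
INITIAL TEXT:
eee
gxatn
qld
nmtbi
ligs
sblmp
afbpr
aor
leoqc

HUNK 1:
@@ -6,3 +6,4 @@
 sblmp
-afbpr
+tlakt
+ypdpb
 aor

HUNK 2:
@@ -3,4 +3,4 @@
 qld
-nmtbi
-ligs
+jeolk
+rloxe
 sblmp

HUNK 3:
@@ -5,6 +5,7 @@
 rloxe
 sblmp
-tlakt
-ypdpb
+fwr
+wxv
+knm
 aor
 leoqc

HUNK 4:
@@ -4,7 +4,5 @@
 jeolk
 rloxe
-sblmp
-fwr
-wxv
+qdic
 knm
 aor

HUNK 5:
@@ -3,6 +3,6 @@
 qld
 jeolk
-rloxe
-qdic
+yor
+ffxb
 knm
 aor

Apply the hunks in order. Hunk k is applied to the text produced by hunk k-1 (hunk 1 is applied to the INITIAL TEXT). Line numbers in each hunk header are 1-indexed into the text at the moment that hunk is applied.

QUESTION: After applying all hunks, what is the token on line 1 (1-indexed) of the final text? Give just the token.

Hunk 1: at line 6 remove [afbpr] add [tlakt,ypdpb] -> 10 lines: eee gxatn qld nmtbi ligs sblmp tlakt ypdpb aor leoqc
Hunk 2: at line 3 remove [nmtbi,ligs] add [jeolk,rloxe] -> 10 lines: eee gxatn qld jeolk rloxe sblmp tlakt ypdpb aor leoqc
Hunk 3: at line 5 remove [tlakt,ypdpb] add [fwr,wxv,knm] -> 11 lines: eee gxatn qld jeolk rloxe sblmp fwr wxv knm aor leoqc
Hunk 4: at line 4 remove [sblmp,fwr,wxv] add [qdic] -> 9 lines: eee gxatn qld jeolk rloxe qdic knm aor leoqc
Hunk 5: at line 3 remove [rloxe,qdic] add [yor,ffxb] -> 9 lines: eee gxatn qld jeolk yor ffxb knm aor leoqc
Final line 1: eee

Answer: eee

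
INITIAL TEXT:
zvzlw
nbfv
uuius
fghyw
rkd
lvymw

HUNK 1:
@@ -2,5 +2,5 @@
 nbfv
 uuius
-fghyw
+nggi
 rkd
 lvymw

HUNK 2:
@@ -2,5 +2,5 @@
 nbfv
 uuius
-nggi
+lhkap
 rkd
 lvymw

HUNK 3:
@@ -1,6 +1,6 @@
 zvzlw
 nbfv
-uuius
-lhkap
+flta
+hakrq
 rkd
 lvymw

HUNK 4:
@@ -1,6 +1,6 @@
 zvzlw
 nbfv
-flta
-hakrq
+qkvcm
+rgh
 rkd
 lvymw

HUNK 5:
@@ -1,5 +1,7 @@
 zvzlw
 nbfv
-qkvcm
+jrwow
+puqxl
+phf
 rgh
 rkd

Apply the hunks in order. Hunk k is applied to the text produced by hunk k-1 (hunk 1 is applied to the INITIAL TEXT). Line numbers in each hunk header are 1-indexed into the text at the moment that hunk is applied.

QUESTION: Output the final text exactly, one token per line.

Answer: zvzlw
nbfv
jrwow
puqxl
phf
rgh
rkd
lvymw

Derivation:
Hunk 1: at line 2 remove [fghyw] add [nggi] -> 6 lines: zvzlw nbfv uuius nggi rkd lvymw
Hunk 2: at line 2 remove [nggi] add [lhkap] -> 6 lines: zvzlw nbfv uuius lhkap rkd lvymw
Hunk 3: at line 1 remove [uuius,lhkap] add [flta,hakrq] -> 6 lines: zvzlw nbfv flta hakrq rkd lvymw
Hunk 4: at line 1 remove [flta,hakrq] add [qkvcm,rgh] -> 6 lines: zvzlw nbfv qkvcm rgh rkd lvymw
Hunk 5: at line 1 remove [qkvcm] add [jrwow,puqxl,phf] -> 8 lines: zvzlw nbfv jrwow puqxl phf rgh rkd lvymw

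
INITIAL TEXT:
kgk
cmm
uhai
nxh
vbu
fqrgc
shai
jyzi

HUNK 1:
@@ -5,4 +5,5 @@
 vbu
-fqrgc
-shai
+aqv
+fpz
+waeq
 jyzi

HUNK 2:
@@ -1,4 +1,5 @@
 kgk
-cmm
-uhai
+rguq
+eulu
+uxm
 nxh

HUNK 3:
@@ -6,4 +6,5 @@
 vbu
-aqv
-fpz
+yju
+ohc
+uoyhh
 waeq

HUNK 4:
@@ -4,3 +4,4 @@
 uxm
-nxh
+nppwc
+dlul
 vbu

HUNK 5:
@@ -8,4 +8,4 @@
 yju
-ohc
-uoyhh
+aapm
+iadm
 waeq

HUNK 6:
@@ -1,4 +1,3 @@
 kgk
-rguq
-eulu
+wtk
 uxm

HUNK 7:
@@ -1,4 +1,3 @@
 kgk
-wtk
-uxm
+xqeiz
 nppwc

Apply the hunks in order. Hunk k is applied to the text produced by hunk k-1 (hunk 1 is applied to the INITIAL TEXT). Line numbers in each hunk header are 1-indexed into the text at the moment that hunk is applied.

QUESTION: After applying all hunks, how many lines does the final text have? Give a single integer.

Answer: 10

Derivation:
Hunk 1: at line 5 remove [fqrgc,shai] add [aqv,fpz,waeq] -> 9 lines: kgk cmm uhai nxh vbu aqv fpz waeq jyzi
Hunk 2: at line 1 remove [cmm,uhai] add [rguq,eulu,uxm] -> 10 lines: kgk rguq eulu uxm nxh vbu aqv fpz waeq jyzi
Hunk 3: at line 6 remove [aqv,fpz] add [yju,ohc,uoyhh] -> 11 lines: kgk rguq eulu uxm nxh vbu yju ohc uoyhh waeq jyzi
Hunk 4: at line 4 remove [nxh] add [nppwc,dlul] -> 12 lines: kgk rguq eulu uxm nppwc dlul vbu yju ohc uoyhh waeq jyzi
Hunk 5: at line 8 remove [ohc,uoyhh] add [aapm,iadm] -> 12 lines: kgk rguq eulu uxm nppwc dlul vbu yju aapm iadm waeq jyzi
Hunk 6: at line 1 remove [rguq,eulu] add [wtk] -> 11 lines: kgk wtk uxm nppwc dlul vbu yju aapm iadm waeq jyzi
Hunk 7: at line 1 remove [wtk,uxm] add [xqeiz] -> 10 lines: kgk xqeiz nppwc dlul vbu yju aapm iadm waeq jyzi
Final line count: 10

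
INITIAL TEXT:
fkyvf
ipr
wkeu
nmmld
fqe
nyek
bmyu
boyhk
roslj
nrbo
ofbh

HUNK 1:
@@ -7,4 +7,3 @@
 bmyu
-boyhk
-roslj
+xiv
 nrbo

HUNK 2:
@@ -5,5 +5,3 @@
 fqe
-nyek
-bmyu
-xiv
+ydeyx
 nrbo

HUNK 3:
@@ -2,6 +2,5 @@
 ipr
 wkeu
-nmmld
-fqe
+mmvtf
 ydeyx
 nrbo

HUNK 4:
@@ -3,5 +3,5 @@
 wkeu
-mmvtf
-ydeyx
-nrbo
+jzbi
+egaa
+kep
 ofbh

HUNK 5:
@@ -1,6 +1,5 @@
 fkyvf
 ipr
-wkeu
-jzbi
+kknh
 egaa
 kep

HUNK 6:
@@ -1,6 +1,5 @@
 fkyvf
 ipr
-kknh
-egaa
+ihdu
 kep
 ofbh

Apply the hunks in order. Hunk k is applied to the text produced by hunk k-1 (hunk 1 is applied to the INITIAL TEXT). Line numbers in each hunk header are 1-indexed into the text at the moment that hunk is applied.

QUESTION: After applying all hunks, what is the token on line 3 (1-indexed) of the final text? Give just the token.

Hunk 1: at line 7 remove [boyhk,roslj] add [xiv] -> 10 lines: fkyvf ipr wkeu nmmld fqe nyek bmyu xiv nrbo ofbh
Hunk 2: at line 5 remove [nyek,bmyu,xiv] add [ydeyx] -> 8 lines: fkyvf ipr wkeu nmmld fqe ydeyx nrbo ofbh
Hunk 3: at line 2 remove [nmmld,fqe] add [mmvtf] -> 7 lines: fkyvf ipr wkeu mmvtf ydeyx nrbo ofbh
Hunk 4: at line 3 remove [mmvtf,ydeyx,nrbo] add [jzbi,egaa,kep] -> 7 lines: fkyvf ipr wkeu jzbi egaa kep ofbh
Hunk 5: at line 1 remove [wkeu,jzbi] add [kknh] -> 6 lines: fkyvf ipr kknh egaa kep ofbh
Hunk 6: at line 1 remove [kknh,egaa] add [ihdu] -> 5 lines: fkyvf ipr ihdu kep ofbh
Final line 3: ihdu

Answer: ihdu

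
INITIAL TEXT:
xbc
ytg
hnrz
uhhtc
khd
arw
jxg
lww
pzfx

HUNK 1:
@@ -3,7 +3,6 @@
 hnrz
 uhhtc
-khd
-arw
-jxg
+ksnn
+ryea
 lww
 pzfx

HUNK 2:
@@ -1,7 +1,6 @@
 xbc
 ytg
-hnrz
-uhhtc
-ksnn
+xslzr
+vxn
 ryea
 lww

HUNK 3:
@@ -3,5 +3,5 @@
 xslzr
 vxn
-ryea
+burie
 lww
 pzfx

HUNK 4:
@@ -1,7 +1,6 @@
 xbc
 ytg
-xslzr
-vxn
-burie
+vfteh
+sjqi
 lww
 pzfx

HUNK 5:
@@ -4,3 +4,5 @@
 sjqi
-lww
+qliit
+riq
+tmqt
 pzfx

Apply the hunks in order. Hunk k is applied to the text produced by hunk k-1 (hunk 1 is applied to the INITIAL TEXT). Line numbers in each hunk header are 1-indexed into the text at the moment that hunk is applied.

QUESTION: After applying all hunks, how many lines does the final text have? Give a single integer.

Answer: 8

Derivation:
Hunk 1: at line 3 remove [khd,arw,jxg] add [ksnn,ryea] -> 8 lines: xbc ytg hnrz uhhtc ksnn ryea lww pzfx
Hunk 2: at line 1 remove [hnrz,uhhtc,ksnn] add [xslzr,vxn] -> 7 lines: xbc ytg xslzr vxn ryea lww pzfx
Hunk 3: at line 3 remove [ryea] add [burie] -> 7 lines: xbc ytg xslzr vxn burie lww pzfx
Hunk 4: at line 1 remove [xslzr,vxn,burie] add [vfteh,sjqi] -> 6 lines: xbc ytg vfteh sjqi lww pzfx
Hunk 5: at line 4 remove [lww] add [qliit,riq,tmqt] -> 8 lines: xbc ytg vfteh sjqi qliit riq tmqt pzfx
Final line count: 8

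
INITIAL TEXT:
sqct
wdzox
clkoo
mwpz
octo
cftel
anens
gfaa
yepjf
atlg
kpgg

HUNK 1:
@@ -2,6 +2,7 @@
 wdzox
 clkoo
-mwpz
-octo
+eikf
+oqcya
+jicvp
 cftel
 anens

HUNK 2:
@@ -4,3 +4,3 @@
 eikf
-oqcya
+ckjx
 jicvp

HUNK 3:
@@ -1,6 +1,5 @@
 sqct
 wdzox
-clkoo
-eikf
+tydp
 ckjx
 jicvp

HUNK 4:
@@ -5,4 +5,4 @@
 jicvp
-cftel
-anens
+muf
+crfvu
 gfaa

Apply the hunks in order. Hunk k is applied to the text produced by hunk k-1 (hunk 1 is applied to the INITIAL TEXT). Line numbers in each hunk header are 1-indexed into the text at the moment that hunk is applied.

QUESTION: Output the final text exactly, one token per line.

Hunk 1: at line 2 remove [mwpz,octo] add [eikf,oqcya,jicvp] -> 12 lines: sqct wdzox clkoo eikf oqcya jicvp cftel anens gfaa yepjf atlg kpgg
Hunk 2: at line 4 remove [oqcya] add [ckjx] -> 12 lines: sqct wdzox clkoo eikf ckjx jicvp cftel anens gfaa yepjf atlg kpgg
Hunk 3: at line 1 remove [clkoo,eikf] add [tydp] -> 11 lines: sqct wdzox tydp ckjx jicvp cftel anens gfaa yepjf atlg kpgg
Hunk 4: at line 5 remove [cftel,anens] add [muf,crfvu] -> 11 lines: sqct wdzox tydp ckjx jicvp muf crfvu gfaa yepjf atlg kpgg

Answer: sqct
wdzox
tydp
ckjx
jicvp
muf
crfvu
gfaa
yepjf
atlg
kpgg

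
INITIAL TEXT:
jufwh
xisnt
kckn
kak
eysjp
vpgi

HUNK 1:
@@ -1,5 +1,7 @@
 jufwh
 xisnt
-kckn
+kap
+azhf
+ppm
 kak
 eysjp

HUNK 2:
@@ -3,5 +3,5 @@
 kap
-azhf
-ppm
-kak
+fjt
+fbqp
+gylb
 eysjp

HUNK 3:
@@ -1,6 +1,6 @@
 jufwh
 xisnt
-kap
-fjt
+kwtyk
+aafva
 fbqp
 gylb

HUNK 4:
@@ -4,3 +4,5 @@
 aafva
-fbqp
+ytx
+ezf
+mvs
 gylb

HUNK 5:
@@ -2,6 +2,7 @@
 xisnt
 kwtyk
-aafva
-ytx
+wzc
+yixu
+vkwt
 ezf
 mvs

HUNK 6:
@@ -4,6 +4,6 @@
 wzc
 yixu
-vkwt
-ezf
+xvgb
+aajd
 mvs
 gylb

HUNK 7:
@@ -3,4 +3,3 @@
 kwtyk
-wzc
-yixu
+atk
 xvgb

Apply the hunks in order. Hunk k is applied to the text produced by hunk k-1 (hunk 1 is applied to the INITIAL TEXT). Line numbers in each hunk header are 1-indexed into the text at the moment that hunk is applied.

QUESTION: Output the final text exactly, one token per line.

Answer: jufwh
xisnt
kwtyk
atk
xvgb
aajd
mvs
gylb
eysjp
vpgi

Derivation:
Hunk 1: at line 1 remove [kckn] add [kap,azhf,ppm] -> 8 lines: jufwh xisnt kap azhf ppm kak eysjp vpgi
Hunk 2: at line 3 remove [azhf,ppm,kak] add [fjt,fbqp,gylb] -> 8 lines: jufwh xisnt kap fjt fbqp gylb eysjp vpgi
Hunk 3: at line 1 remove [kap,fjt] add [kwtyk,aafva] -> 8 lines: jufwh xisnt kwtyk aafva fbqp gylb eysjp vpgi
Hunk 4: at line 4 remove [fbqp] add [ytx,ezf,mvs] -> 10 lines: jufwh xisnt kwtyk aafva ytx ezf mvs gylb eysjp vpgi
Hunk 5: at line 2 remove [aafva,ytx] add [wzc,yixu,vkwt] -> 11 lines: jufwh xisnt kwtyk wzc yixu vkwt ezf mvs gylb eysjp vpgi
Hunk 6: at line 4 remove [vkwt,ezf] add [xvgb,aajd] -> 11 lines: jufwh xisnt kwtyk wzc yixu xvgb aajd mvs gylb eysjp vpgi
Hunk 7: at line 3 remove [wzc,yixu] add [atk] -> 10 lines: jufwh xisnt kwtyk atk xvgb aajd mvs gylb eysjp vpgi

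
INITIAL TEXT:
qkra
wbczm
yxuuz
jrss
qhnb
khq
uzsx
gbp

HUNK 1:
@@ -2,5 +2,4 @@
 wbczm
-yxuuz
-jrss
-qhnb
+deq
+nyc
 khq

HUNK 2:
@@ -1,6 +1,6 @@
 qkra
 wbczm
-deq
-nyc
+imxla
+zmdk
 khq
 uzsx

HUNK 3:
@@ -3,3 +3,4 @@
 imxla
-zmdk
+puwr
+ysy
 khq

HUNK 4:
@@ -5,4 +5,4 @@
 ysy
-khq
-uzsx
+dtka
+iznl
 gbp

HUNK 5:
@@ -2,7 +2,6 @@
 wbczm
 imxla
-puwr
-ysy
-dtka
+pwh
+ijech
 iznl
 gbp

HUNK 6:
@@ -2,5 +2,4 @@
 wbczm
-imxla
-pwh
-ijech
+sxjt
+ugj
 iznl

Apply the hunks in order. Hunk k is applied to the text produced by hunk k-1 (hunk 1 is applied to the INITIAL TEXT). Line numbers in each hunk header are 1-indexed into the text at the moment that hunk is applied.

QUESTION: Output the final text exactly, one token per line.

Answer: qkra
wbczm
sxjt
ugj
iznl
gbp

Derivation:
Hunk 1: at line 2 remove [yxuuz,jrss,qhnb] add [deq,nyc] -> 7 lines: qkra wbczm deq nyc khq uzsx gbp
Hunk 2: at line 1 remove [deq,nyc] add [imxla,zmdk] -> 7 lines: qkra wbczm imxla zmdk khq uzsx gbp
Hunk 3: at line 3 remove [zmdk] add [puwr,ysy] -> 8 lines: qkra wbczm imxla puwr ysy khq uzsx gbp
Hunk 4: at line 5 remove [khq,uzsx] add [dtka,iznl] -> 8 lines: qkra wbczm imxla puwr ysy dtka iznl gbp
Hunk 5: at line 2 remove [puwr,ysy,dtka] add [pwh,ijech] -> 7 lines: qkra wbczm imxla pwh ijech iznl gbp
Hunk 6: at line 2 remove [imxla,pwh,ijech] add [sxjt,ugj] -> 6 lines: qkra wbczm sxjt ugj iznl gbp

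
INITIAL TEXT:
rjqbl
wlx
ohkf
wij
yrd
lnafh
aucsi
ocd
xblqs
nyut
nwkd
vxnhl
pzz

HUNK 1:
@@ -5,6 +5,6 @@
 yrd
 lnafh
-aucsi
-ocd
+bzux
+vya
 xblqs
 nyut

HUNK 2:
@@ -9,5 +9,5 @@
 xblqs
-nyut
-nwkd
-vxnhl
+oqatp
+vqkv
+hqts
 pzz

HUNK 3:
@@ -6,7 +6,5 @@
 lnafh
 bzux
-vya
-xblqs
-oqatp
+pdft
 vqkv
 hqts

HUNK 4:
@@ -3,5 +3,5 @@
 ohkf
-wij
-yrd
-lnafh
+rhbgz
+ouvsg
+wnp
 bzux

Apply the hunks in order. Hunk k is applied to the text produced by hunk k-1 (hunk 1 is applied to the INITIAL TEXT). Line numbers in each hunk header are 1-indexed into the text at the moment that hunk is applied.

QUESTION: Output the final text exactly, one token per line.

Hunk 1: at line 5 remove [aucsi,ocd] add [bzux,vya] -> 13 lines: rjqbl wlx ohkf wij yrd lnafh bzux vya xblqs nyut nwkd vxnhl pzz
Hunk 2: at line 9 remove [nyut,nwkd,vxnhl] add [oqatp,vqkv,hqts] -> 13 lines: rjqbl wlx ohkf wij yrd lnafh bzux vya xblqs oqatp vqkv hqts pzz
Hunk 3: at line 6 remove [vya,xblqs,oqatp] add [pdft] -> 11 lines: rjqbl wlx ohkf wij yrd lnafh bzux pdft vqkv hqts pzz
Hunk 4: at line 3 remove [wij,yrd,lnafh] add [rhbgz,ouvsg,wnp] -> 11 lines: rjqbl wlx ohkf rhbgz ouvsg wnp bzux pdft vqkv hqts pzz

Answer: rjqbl
wlx
ohkf
rhbgz
ouvsg
wnp
bzux
pdft
vqkv
hqts
pzz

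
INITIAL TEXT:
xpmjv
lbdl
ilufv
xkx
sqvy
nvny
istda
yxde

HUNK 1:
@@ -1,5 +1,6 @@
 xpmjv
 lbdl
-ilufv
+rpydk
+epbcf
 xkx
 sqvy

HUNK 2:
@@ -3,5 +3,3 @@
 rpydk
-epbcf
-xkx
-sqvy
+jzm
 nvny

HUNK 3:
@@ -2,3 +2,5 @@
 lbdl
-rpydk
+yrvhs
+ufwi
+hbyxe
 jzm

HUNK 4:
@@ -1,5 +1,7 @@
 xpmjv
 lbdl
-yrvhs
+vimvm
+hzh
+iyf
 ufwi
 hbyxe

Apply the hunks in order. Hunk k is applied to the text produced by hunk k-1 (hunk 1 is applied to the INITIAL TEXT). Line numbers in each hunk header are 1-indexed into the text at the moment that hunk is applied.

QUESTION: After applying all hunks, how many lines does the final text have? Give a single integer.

Hunk 1: at line 1 remove [ilufv] add [rpydk,epbcf] -> 9 lines: xpmjv lbdl rpydk epbcf xkx sqvy nvny istda yxde
Hunk 2: at line 3 remove [epbcf,xkx,sqvy] add [jzm] -> 7 lines: xpmjv lbdl rpydk jzm nvny istda yxde
Hunk 3: at line 2 remove [rpydk] add [yrvhs,ufwi,hbyxe] -> 9 lines: xpmjv lbdl yrvhs ufwi hbyxe jzm nvny istda yxde
Hunk 4: at line 1 remove [yrvhs] add [vimvm,hzh,iyf] -> 11 lines: xpmjv lbdl vimvm hzh iyf ufwi hbyxe jzm nvny istda yxde
Final line count: 11

Answer: 11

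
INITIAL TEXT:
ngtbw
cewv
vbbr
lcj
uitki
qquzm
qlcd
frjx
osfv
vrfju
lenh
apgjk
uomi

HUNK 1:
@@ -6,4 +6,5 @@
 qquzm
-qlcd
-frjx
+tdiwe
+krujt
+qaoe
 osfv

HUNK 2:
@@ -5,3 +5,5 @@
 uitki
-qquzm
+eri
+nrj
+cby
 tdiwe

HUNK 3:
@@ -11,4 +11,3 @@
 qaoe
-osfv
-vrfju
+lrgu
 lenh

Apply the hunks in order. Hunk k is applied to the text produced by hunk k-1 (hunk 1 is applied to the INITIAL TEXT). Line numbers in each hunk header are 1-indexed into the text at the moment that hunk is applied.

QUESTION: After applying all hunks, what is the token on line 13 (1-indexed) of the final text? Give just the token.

Hunk 1: at line 6 remove [qlcd,frjx] add [tdiwe,krujt,qaoe] -> 14 lines: ngtbw cewv vbbr lcj uitki qquzm tdiwe krujt qaoe osfv vrfju lenh apgjk uomi
Hunk 2: at line 5 remove [qquzm] add [eri,nrj,cby] -> 16 lines: ngtbw cewv vbbr lcj uitki eri nrj cby tdiwe krujt qaoe osfv vrfju lenh apgjk uomi
Hunk 3: at line 11 remove [osfv,vrfju] add [lrgu] -> 15 lines: ngtbw cewv vbbr lcj uitki eri nrj cby tdiwe krujt qaoe lrgu lenh apgjk uomi
Final line 13: lenh

Answer: lenh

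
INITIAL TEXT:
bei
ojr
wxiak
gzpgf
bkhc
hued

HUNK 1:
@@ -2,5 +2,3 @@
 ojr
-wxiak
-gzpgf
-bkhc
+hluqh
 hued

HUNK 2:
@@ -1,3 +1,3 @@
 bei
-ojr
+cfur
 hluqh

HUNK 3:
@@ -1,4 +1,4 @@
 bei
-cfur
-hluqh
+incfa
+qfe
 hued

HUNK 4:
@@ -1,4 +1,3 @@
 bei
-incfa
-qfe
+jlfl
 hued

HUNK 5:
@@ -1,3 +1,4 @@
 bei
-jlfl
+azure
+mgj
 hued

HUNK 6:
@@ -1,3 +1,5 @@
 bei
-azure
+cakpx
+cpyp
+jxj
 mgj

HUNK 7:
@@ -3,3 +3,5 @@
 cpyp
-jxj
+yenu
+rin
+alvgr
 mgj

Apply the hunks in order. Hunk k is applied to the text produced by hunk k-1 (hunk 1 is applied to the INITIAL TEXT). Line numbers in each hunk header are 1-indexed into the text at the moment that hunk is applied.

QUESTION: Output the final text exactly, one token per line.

Hunk 1: at line 2 remove [wxiak,gzpgf,bkhc] add [hluqh] -> 4 lines: bei ojr hluqh hued
Hunk 2: at line 1 remove [ojr] add [cfur] -> 4 lines: bei cfur hluqh hued
Hunk 3: at line 1 remove [cfur,hluqh] add [incfa,qfe] -> 4 lines: bei incfa qfe hued
Hunk 4: at line 1 remove [incfa,qfe] add [jlfl] -> 3 lines: bei jlfl hued
Hunk 5: at line 1 remove [jlfl] add [azure,mgj] -> 4 lines: bei azure mgj hued
Hunk 6: at line 1 remove [azure] add [cakpx,cpyp,jxj] -> 6 lines: bei cakpx cpyp jxj mgj hued
Hunk 7: at line 3 remove [jxj] add [yenu,rin,alvgr] -> 8 lines: bei cakpx cpyp yenu rin alvgr mgj hued

Answer: bei
cakpx
cpyp
yenu
rin
alvgr
mgj
hued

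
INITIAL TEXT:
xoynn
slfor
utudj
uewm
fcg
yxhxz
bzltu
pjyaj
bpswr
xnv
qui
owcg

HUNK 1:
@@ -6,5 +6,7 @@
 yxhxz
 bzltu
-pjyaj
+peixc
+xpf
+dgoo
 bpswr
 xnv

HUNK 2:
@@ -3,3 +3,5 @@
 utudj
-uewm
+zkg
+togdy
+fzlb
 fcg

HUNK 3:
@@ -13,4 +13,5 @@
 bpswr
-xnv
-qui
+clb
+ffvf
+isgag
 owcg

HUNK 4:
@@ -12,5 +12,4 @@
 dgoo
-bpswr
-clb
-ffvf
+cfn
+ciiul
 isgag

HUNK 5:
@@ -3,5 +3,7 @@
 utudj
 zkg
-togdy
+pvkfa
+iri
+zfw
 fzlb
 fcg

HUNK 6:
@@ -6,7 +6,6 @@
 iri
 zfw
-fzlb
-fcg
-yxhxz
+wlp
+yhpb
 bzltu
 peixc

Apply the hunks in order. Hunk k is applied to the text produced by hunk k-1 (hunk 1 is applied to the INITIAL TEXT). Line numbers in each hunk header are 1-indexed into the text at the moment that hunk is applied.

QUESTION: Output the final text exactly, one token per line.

Answer: xoynn
slfor
utudj
zkg
pvkfa
iri
zfw
wlp
yhpb
bzltu
peixc
xpf
dgoo
cfn
ciiul
isgag
owcg

Derivation:
Hunk 1: at line 6 remove [pjyaj] add [peixc,xpf,dgoo] -> 14 lines: xoynn slfor utudj uewm fcg yxhxz bzltu peixc xpf dgoo bpswr xnv qui owcg
Hunk 2: at line 3 remove [uewm] add [zkg,togdy,fzlb] -> 16 lines: xoynn slfor utudj zkg togdy fzlb fcg yxhxz bzltu peixc xpf dgoo bpswr xnv qui owcg
Hunk 3: at line 13 remove [xnv,qui] add [clb,ffvf,isgag] -> 17 lines: xoynn slfor utudj zkg togdy fzlb fcg yxhxz bzltu peixc xpf dgoo bpswr clb ffvf isgag owcg
Hunk 4: at line 12 remove [bpswr,clb,ffvf] add [cfn,ciiul] -> 16 lines: xoynn slfor utudj zkg togdy fzlb fcg yxhxz bzltu peixc xpf dgoo cfn ciiul isgag owcg
Hunk 5: at line 3 remove [togdy] add [pvkfa,iri,zfw] -> 18 lines: xoynn slfor utudj zkg pvkfa iri zfw fzlb fcg yxhxz bzltu peixc xpf dgoo cfn ciiul isgag owcg
Hunk 6: at line 6 remove [fzlb,fcg,yxhxz] add [wlp,yhpb] -> 17 lines: xoynn slfor utudj zkg pvkfa iri zfw wlp yhpb bzltu peixc xpf dgoo cfn ciiul isgag owcg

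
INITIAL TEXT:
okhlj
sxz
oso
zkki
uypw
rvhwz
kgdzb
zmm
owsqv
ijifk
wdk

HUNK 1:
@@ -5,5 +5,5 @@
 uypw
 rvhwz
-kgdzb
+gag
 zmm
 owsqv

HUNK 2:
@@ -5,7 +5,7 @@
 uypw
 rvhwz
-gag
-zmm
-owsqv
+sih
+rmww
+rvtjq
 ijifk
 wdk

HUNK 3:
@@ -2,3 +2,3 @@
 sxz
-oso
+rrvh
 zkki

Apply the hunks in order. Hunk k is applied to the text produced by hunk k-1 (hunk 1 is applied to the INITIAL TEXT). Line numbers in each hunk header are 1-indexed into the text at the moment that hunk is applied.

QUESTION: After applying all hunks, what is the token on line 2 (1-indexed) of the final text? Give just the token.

Answer: sxz

Derivation:
Hunk 1: at line 5 remove [kgdzb] add [gag] -> 11 lines: okhlj sxz oso zkki uypw rvhwz gag zmm owsqv ijifk wdk
Hunk 2: at line 5 remove [gag,zmm,owsqv] add [sih,rmww,rvtjq] -> 11 lines: okhlj sxz oso zkki uypw rvhwz sih rmww rvtjq ijifk wdk
Hunk 3: at line 2 remove [oso] add [rrvh] -> 11 lines: okhlj sxz rrvh zkki uypw rvhwz sih rmww rvtjq ijifk wdk
Final line 2: sxz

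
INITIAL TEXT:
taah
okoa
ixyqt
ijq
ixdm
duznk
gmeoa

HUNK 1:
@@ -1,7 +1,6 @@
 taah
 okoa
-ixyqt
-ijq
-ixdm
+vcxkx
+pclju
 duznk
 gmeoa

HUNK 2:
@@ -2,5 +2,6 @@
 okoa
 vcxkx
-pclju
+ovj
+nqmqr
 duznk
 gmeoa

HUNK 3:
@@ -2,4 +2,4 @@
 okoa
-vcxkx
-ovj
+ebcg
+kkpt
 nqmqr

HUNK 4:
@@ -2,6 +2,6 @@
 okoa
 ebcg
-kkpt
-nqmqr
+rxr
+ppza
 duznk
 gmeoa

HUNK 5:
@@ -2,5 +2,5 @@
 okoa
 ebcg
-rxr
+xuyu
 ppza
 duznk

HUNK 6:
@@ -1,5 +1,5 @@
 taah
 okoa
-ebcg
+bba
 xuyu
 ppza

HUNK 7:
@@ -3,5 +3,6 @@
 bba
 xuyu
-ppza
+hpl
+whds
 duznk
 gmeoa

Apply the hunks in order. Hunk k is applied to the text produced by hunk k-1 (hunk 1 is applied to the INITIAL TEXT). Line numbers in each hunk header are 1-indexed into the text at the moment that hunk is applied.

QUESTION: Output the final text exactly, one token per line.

Answer: taah
okoa
bba
xuyu
hpl
whds
duznk
gmeoa

Derivation:
Hunk 1: at line 1 remove [ixyqt,ijq,ixdm] add [vcxkx,pclju] -> 6 lines: taah okoa vcxkx pclju duznk gmeoa
Hunk 2: at line 2 remove [pclju] add [ovj,nqmqr] -> 7 lines: taah okoa vcxkx ovj nqmqr duznk gmeoa
Hunk 3: at line 2 remove [vcxkx,ovj] add [ebcg,kkpt] -> 7 lines: taah okoa ebcg kkpt nqmqr duznk gmeoa
Hunk 4: at line 2 remove [kkpt,nqmqr] add [rxr,ppza] -> 7 lines: taah okoa ebcg rxr ppza duznk gmeoa
Hunk 5: at line 2 remove [rxr] add [xuyu] -> 7 lines: taah okoa ebcg xuyu ppza duznk gmeoa
Hunk 6: at line 1 remove [ebcg] add [bba] -> 7 lines: taah okoa bba xuyu ppza duznk gmeoa
Hunk 7: at line 3 remove [ppza] add [hpl,whds] -> 8 lines: taah okoa bba xuyu hpl whds duznk gmeoa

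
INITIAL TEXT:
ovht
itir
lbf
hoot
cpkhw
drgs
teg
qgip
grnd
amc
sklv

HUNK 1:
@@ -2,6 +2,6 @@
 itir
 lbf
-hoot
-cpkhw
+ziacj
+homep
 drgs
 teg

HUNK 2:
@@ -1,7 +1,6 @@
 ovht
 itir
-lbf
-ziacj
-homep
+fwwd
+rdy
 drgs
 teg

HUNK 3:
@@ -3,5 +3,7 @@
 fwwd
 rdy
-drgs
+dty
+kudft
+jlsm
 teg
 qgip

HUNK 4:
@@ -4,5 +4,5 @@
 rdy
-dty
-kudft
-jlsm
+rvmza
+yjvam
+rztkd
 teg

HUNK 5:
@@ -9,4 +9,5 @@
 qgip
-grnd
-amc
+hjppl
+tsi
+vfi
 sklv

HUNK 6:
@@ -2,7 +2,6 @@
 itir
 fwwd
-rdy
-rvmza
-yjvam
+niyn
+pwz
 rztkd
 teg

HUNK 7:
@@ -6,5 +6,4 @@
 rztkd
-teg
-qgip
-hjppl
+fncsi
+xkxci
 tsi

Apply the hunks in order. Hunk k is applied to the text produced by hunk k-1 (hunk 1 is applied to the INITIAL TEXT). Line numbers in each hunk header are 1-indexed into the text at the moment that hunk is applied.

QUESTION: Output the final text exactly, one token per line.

Hunk 1: at line 2 remove [hoot,cpkhw] add [ziacj,homep] -> 11 lines: ovht itir lbf ziacj homep drgs teg qgip grnd amc sklv
Hunk 2: at line 1 remove [lbf,ziacj,homep] add [fwwd,rdy] -> 10 lines: ovht itir fwwd rdy drgs teg qgip grnd amc sklv
Hunk 3: at line 3 remove [drgs] add [dty,kudft,jlsm] -> 12 lines: ovht itir fwwd rdy dty kudft jlsm teg qgip grnd amc sklv
Hunk 4: at line 4 remove [dty,kudft,jlsm] add [rvmza,yjvam,rztkd] -> 12 lines: ovht itir fwwd rdy rvmza yjvam rztkd teg qgip grnd amc sklv
Hunk 5: at line 9 remove [grnd,amc] add [hjppl,tsi,vfi] -> 13 lines: ovht itir fwwd rdy rvmza yjvam rztkd teg qgip hjppl tsi vfi sklv
Hunk 6: at line 2 remove [rdy,rvmza,yjvam] add [niyn,pwz] -> 12 lines: ovht itir fwwd niyn pwz rztkd teg qgip hjppl tsi vfi sklv
Hunk 7: at line 6 remove [teg,qgip,hjppl] add [fncsi,xkxci] -> 11 lines: ovht itir fwwd niyn pwz rztkd fncsi xkxci tsi vfi sklv

Answer: ovht
itir
fwwd
niyn
pwz
rztkd
fncsi
xkxci
tsi
vfi
sklv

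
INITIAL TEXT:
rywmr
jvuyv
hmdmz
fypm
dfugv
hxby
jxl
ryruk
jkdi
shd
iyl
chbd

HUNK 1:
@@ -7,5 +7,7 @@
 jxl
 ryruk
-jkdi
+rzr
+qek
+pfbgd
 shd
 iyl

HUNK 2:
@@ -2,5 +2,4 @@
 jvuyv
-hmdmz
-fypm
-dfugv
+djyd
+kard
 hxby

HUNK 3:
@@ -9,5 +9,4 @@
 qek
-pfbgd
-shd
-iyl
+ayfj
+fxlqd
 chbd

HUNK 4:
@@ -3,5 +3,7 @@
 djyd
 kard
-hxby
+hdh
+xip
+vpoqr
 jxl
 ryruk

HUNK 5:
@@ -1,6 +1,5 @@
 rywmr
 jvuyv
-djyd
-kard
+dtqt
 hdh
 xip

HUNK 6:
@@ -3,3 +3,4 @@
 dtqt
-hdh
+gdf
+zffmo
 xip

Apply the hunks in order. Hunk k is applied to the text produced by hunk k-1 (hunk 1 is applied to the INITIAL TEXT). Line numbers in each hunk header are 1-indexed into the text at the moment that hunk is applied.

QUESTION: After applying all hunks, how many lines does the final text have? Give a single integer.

Answer: 14

Derivation:
Hunk 1: at line 7 remove [jkdi] add [rzr,qek,pfbgd] -> 14 lines: rywmr jvuyv hmdmz fypm dfugv hxby jxl ryruk rzr qek pfbgd shd iyl chbd
Hunk 2: at line 2 remove [hmdmz,fypm,dfugv] add [djyd,kard] -> 13 lines: rywmr jvuyv djyd kard hxby jxl ryruk rzr qek pfbgd shd iyl chbd
Hunk 3: at line 9 remove [pfbgd,shd,iyl] add [ayfj,fxlqd] -> 12 lines: rywmr jvuyv djyd kard hxby jxl ryruk rzr qek ayfj fxlqd chbd
Hunk 4: at line 3 remove [hxby] add [hdh,xip,vpoqr] -> 14 lines: rywmr jvuyv djyd kard hdh xip vpoqr jxl ryruk rzr qek ayfj fxlqd chbd
Hunk 5: at line 1 remove [djyd,kard] add [dtqt] -> 13 lines: rywmr jvuyv dtqt hdh xip vpoqr jxl ryruk rzr qek ayfj fxlqd chbd
Hunk 6: at line 3 remove [hdh] add [gdf,zffmo] -> 14 lines: rywmr jvuyv dtqt gdf zffmo xip vpoqr jxl ryruk rzr qek ayfj fxlqd chbd
Final line count: 14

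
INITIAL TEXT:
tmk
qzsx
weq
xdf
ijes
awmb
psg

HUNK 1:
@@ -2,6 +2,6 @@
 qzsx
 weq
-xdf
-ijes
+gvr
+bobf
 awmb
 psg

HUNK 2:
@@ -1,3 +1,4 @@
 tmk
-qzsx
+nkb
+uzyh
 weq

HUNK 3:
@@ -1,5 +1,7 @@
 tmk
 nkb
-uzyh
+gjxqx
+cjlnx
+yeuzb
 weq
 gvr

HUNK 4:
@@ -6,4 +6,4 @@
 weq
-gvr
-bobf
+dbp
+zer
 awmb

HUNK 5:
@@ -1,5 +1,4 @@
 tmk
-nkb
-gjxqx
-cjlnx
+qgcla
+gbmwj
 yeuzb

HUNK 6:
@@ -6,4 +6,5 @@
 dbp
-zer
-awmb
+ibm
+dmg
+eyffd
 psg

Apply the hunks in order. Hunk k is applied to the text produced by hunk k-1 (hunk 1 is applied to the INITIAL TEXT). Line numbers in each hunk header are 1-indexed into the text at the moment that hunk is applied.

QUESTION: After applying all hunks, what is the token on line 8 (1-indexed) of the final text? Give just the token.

Answer: dmg

Derivation:
Hunk 1: at line 2 remove [xdf,ijes] add [gvr,bobf] -> 7 lines: tmk qzsx weq gvr bobf awmb psg
Hunk 2: at line 1 remove [qzsx] add [nkb,uzyh] -> 8 lines: tmk nkb uzyh weq gvr bobf awmb psg
Hunk 3: at line 1 remove [uzyh] add [gjxqx,cjlnx,yeuzb] -> 10 lines: tmk nkb gjxqx cjlnx yeuzb weq gvr bobf awmb psg
Hunk 4: at line 6 remove [gvr,bobf] add [dbp,zer] -> 10 lines: tmk nkb gjxqx cjlnx yeuzb weq dbp zer awmb psg
Hunk 5: at line 1 remove [nkb,gjxqx,cjlnx] add [qgcla,gbmwj] -> 9 lines: tmk qgcla gbmwj yeuzb weq dbp zer awmb psg
Hunk 6: at line 6 remove [zer,awmb] add [ibm,dmg,eyffd] -> 10 lines: tmk qgcla gbmwj yeuzb weq dbp ibm dmg eyffd psg
Final line 8: dmg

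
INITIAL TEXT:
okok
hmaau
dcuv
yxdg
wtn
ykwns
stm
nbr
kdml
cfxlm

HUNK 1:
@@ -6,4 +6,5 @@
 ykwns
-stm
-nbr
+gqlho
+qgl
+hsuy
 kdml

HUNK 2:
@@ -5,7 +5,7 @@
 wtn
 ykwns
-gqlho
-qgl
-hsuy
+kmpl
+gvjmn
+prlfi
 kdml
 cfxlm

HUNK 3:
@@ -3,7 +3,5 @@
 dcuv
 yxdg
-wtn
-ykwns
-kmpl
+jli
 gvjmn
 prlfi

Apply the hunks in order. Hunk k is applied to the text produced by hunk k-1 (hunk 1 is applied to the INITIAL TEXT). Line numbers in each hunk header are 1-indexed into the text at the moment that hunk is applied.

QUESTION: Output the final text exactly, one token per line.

Hunk 1: at line 6 remove [stm,nbr] add [gqlho,qgl,hsuy] -> 11 lines: okok hmaau dcuv yxdg wtn ykwns gqlho qgl hsuy kdml cfxlm
Hunk 2: at line 5 remove [gqlho,qgl,hsuy] add [kmpl,gvjmn,prlfi] -> 11 lines: okok hmaau dcuv yxdg wtn ykwns kmpl gvjmn prlfi kdml cfxlm
Hunk 3: at line 3 remove [wtn,ykwns,kmpl] add [jli] -> 9 lines: okok hmaau dcuv yxdg jli gvjmn prlfi kdml cfxlm

Answer: okok
hmaau
dcuv
yxdg
jli
gvjmn
prlfi
kdml
cfxlm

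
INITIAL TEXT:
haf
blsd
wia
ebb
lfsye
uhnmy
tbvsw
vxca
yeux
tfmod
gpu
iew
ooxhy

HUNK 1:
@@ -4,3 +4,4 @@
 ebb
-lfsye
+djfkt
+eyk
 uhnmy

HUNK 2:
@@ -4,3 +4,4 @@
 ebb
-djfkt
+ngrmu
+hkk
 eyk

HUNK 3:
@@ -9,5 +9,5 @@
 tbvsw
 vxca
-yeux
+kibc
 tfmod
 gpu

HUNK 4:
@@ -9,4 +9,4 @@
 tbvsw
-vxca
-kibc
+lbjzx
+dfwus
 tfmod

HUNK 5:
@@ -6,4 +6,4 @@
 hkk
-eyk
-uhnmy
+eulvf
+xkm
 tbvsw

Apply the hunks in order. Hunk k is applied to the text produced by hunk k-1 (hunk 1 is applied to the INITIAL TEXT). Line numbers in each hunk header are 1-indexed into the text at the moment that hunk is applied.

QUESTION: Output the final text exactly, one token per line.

Answer: haf
blsd
wia
ebb
ngrmu
hkk
eulvf
xkm
tbvsw
lbjzx
dfwus
tfmod
gpu
iew
ooxhy

Derivation:
Hunk 1: at line 4 remove [lfsye] add [djfkt,eyk] -> 14 lines: haf blsd wia ebb djfkt eyk uhnmy tbvsw vxca yeux tfmod gpu iew ooxhy
Hunk 2: at line 4 remove [djfkt] add [ngrmu,hkk] -> 15 lines: haf blsd wia ebb ngrmu hkk eyk uhnmy tbvsw vxca yeux tfmod gpu iew ooxhy
Hunk 3: at line 9 remove [yeux] add [kibc] -> 15 lines: haf blsd wia ebb ngrmu hkk eyk uhnmy tbvsw vxca kibc tfmod gpu iew ooxhy
Hunk 4: at line 9 remove [vxca,kibc] add [lbjzx,dfwus] -> 15 lines: haf blsd wia ebb ngrmu hkk eyk uhnmy tbvsw lbjzx dfwus tfmod gpu iew ooxhy
Hunk 5: at line 6 remove [eyk,uhnmy] add [eulvf,xkm] -> 15 lines: haf blsd wia ebb ngrmu hkk eulvf xkm tbvsw lbjzx dfwus tfmod gpu iew ooxhy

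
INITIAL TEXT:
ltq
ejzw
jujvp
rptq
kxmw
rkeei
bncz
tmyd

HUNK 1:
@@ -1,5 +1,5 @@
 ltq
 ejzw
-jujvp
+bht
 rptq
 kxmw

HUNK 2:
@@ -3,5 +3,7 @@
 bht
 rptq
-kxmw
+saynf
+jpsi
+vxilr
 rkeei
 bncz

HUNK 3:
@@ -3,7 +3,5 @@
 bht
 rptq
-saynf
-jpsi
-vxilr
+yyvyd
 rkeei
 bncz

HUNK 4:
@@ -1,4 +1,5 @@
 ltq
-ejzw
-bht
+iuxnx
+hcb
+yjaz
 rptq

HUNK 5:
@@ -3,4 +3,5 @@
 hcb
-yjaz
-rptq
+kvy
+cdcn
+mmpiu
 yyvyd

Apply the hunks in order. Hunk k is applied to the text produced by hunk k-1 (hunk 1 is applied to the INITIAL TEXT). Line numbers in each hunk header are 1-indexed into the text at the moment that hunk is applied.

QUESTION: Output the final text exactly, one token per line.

Hunk 1: at line 1 remove [jujvp] add [bht] -> 8 lines: ltq ejzw bht rptq kxmw rkeei bncz tmyd
Hunk 2: at line 3 remove [kxmw] add [saynf,jpsi,vxilr] -> 10 lines: ltq ejzw bht rptq saynf jpsi vxilr rkeei bncz tmyd
Hunk 3: at line 3 remove [saynf,jpsi,vxilr] add [yyvyd] -> 8 lines: ltq ejzw bht rptq yyvyd rkeei bncz tmyd
Hunk 4: at line 1 remove [ejzw,bht] add [iuxnx,hcb,yjaz] -> 9 lines: ltq iuxnx hcb yjaz rptq yyvyd rkeei bncz tmyd
Hunk 5: at line 3 remove [yjaz,rptq] add [kvy,cdcn,mmpiu] -> 10 lines: ltq iuxnx hcb kvy cdcn mmpiu yyvyd rkeei bncz tmyd

Answer: ltq
iuxnx
hcb
kvy
cdcn
mmpiu
yyvyd
rkeei
bncz
tmyd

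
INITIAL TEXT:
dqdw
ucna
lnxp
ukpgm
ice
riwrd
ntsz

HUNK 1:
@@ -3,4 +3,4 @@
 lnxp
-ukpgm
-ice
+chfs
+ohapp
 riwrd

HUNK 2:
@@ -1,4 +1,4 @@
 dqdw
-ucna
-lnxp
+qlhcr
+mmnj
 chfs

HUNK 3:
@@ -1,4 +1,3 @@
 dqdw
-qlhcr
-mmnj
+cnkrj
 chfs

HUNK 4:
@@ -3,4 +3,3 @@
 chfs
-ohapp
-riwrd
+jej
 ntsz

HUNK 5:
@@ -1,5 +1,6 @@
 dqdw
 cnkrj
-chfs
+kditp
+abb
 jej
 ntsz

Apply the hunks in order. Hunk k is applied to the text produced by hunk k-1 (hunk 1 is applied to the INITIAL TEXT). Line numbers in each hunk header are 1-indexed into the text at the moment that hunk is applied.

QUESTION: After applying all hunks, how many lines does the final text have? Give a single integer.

Answer: 6

Derivation:
Hunk 1: at line 3 remove [ukpgm,ice] add [chfs,ohapp] -> 7 lines: dqdw ucna lnxp chfs ohapp riwrd ntsz
Hunk 2: at line 1 remove [ucna,lnxp] add [qlhcr,mmnj] -> 7 lines: dqdw qlhcr mmnj chfs ohapp riwrd ntsz
Hunk 3: at line 1 remove [qlhcr,mmnj] add [cnkrj] -> 6 lines: dqdw cnkrj chfs ohapp riwrd ntsz
Hunk 4: at line 3 remove [ohapp,riwrd] add [jej] -> 5 lines: dqdw cnkrj chfs jej ntsz
Hunk 5: at line 1 remove [chfs] add [kditp,abb] -> 6 lines: dqdw cnkrj kditp abb jej ntsz
Final line count: 6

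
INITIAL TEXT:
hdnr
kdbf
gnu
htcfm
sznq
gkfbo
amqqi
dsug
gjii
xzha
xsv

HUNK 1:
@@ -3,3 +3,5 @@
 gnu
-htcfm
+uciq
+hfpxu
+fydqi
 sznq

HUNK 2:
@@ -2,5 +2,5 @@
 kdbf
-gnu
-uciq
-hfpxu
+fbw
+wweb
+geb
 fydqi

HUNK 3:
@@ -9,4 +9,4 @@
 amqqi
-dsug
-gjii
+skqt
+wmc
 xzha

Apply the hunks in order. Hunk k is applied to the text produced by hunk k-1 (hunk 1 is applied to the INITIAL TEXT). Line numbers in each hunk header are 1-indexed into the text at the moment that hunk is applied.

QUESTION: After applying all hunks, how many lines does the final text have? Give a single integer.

Hunk 1: at line 3 remove [htcfm] add [uciq,hfpxu,fydqi] -> 13 lines: hdnr kdbf gnu uciq hfpxu fydqi sznq gkfbo amqqi dsug gjii xzha xsv
Hunk 2: at line 2 remove [gnu,uciq,hfpxu] add [fbw,wweb,geb] -> 13 lines: hdnr kdbf fbw wweb geb fydqi sznq gkfbo amqqi dsug gjii xzha xsv
Hunk 3: at line 9 remove [dsug,gjii] add [skqt,wmc] -> 13 lines: hdnr kdbf fbw wweb geb fydqi sznq gkfbo amqqi skqt wmc xzha xsv
Final line count: 13

Answer: 13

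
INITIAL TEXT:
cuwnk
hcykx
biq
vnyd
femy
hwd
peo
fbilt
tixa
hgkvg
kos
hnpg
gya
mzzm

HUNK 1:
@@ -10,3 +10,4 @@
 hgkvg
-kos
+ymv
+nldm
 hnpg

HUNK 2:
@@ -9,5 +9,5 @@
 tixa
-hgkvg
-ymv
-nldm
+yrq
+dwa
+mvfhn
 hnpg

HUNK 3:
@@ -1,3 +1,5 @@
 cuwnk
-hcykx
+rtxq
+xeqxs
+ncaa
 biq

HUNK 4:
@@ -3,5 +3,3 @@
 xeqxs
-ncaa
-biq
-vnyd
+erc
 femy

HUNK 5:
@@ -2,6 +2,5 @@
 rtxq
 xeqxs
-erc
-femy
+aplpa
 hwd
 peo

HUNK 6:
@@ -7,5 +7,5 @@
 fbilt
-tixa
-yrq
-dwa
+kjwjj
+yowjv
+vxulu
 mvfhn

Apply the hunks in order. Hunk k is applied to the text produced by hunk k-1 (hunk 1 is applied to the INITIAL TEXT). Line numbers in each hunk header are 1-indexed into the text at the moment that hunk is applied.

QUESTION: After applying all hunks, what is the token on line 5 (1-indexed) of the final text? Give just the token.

Hunk 1: at line 10 remove [kos] add [ymv,nldm] -> 15 lines: cuwnk hcykx biq vnyd femy hwd peo fbilt tixa hgkvg ymv nldm hnpg gya mzzm
Hunk 2: at line 9 remove [hgkvg,ymv,nldm] add [yrq,dwa,mvfhn] -> 15 lines: cuwnk hcykx biq vnyd femy hwd peo fbilt tixa yrq dwa mvfhn hnpg gya mzzm
Hunk 3: at line 1 remove [hcykx] add [rtxq,xeqxs,ncaa] -> 17 lines: cuwnk rtxq xeqxs ncaa biq vnyd femy hwd peo fbilt tixa yrq dwa mvfhn hnpg gya mzzm
Hunk 4: at line 3 remove [ncaa,biq,vnyd] add [erc] -> 15 lines: cuwnk rtxq xeqxs erc femy hwd peo fbilt tixa yrq dwa mvfhn hnpg gya mzzm
Hunk 5: at line 2 remove [erc,femy] add [aplpa] -> 14 lines: cuwnk rtxq xeqxs aplpa hwd peo fbilt tixa yrq dwa mvfhn hnpg gya mzzm
Hunk 6: at line 7 remove [tixa,yrq,dwa] add [kjwjj,yowjv,vxulu] -> 14 lines: cuwnk rtxq xeqxs aplpa hwd peo fbilt kjwjj yowjv vxulu mvfhn hnpg gya mzzm
Final line 5: hwd

Answer: hwd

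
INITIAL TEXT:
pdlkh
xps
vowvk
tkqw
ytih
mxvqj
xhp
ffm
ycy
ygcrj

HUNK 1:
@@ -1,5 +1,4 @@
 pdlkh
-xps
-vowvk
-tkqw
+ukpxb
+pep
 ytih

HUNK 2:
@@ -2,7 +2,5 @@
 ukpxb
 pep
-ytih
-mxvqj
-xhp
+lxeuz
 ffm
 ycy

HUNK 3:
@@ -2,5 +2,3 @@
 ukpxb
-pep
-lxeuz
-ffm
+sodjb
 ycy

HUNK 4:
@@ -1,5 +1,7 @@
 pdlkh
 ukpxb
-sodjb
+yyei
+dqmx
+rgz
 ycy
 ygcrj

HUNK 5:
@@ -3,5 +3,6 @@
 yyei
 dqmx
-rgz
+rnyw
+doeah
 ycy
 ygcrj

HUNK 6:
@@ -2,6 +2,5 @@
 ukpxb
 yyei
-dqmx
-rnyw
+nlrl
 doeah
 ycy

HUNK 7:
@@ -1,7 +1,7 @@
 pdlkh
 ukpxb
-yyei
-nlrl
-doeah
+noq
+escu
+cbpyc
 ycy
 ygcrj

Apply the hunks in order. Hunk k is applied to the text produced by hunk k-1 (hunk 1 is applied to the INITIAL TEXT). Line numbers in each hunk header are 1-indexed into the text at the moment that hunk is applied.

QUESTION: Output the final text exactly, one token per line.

Hunk 1: at line 1 remove [xps,vowvk,tkqw] add [ukpxb,pep] -> 9 lines: pdlkh ukpxb pep ytih mxvqj xhp ffm ycy ygcrj
Hunk 2: at line 2 remove [ytih,mxvqj,xhp] add [lxeuz] -> 7 lines: pdlkh ukpxb pep lxeuz ffm ycy ygcrj
Hunk 3: at line 2 remove [pep,lxeuz,ffm] add [sodjb] -> 5 lines: pdlkh ukpxb sodjb ycy ygcrj
Hunk 4: at line 1 remove [sodjb] add [yyei,dqmx,rgz] -> 7 lines: pdlkh ukpxb yyei dqmx rgz ycy ygcrj
Hunk 5: at line 3 remove [rgz] add [rnyw,doeah] -> 8 lines: pdlkh ukpxb yyei dqmx rnyw doeah ycy ygcrj
Hunk 6: at line 2 remove [dqmx,rnyw] add [nlrl] -> 7 lines: pdlkh ukpxb yyei nlrl doeah ycy ygcrj
Hunk 7: at line 1 remove [yyei,nlrl,doeah] add [noq,escu,cbpyc] -> 7 lines: pdlkh ukpxb noq escu cbpyc ycy ygcrj

Answer: pdlkh
ukpxb
noq
escu
cbpyc
ycy
ygcrj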